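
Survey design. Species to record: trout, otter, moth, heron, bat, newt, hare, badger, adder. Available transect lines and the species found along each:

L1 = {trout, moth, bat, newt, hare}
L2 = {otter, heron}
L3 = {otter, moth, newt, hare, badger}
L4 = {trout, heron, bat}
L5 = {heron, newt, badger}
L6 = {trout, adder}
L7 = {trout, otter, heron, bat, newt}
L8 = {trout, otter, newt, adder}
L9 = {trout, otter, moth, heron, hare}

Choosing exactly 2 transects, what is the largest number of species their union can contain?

Choosing L3, L4 covers {trout, otter, moth, heron, bat, newt, hare, badger} — 8 species.
No choice of 2 transects does better; here adder is left uncovered.

8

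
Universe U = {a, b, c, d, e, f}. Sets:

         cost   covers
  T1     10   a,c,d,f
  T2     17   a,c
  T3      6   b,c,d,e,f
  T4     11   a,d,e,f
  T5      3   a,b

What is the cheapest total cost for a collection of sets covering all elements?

9

T3, T5 cover every element at cost 6 + 3 = 9.
Any cover uses at least 2 sets; among all covering selections none totals below 9.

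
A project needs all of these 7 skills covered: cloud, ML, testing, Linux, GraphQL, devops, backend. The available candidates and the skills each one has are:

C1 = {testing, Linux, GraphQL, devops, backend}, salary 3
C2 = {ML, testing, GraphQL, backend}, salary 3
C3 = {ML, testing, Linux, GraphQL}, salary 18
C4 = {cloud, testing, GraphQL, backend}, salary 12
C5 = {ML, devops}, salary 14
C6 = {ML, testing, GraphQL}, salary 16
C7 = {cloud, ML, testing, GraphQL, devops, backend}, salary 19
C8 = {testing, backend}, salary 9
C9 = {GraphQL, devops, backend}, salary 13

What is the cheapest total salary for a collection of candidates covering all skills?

18

C1, C2, C4 cover every skill at salary 3 + 3 + 12 = 18.
Any cover uses at least 2 candidates; among all covering selections none totals below 18.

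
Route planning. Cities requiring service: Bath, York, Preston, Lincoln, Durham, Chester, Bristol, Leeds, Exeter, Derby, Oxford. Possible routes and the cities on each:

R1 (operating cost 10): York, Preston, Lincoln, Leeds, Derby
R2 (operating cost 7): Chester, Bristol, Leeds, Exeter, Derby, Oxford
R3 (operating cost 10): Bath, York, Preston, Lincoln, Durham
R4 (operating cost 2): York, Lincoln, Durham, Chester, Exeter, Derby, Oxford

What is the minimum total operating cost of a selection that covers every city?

17

R2, R3 cover every city at operating cost 7 + 10 = 17.
Any cover uses at least 2 routes; among all covering selections none totals below 17.
Greedy by coverage-per-operating cost would pick R4, R2, R3 for 19 — worse than the optimum 17.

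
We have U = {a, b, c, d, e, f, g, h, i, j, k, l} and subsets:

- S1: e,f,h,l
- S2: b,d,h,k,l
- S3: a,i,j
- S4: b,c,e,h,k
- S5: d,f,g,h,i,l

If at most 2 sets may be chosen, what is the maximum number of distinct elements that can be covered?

Choosing S4, S5 covers {b, c, d, e, f, g, h, i, k, l} — 10 elements.
No choice of 2 sets does better; here a, j are left uncovered.

10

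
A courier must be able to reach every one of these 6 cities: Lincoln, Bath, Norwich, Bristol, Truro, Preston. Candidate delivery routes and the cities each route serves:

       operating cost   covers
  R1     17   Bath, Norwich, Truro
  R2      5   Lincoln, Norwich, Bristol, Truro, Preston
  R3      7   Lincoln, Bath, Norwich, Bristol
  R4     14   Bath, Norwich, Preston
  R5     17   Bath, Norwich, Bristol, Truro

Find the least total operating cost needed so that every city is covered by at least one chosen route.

R2, R3 cover every city at operating cost 5 + 7 = 12.
Any cover uses at least 2 routes; among all covering selections none totals below 12.

12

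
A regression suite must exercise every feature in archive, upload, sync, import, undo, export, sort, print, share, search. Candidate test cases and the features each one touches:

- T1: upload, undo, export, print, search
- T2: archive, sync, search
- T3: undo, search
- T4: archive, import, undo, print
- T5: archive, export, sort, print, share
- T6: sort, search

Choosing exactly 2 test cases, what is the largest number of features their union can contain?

8

Choosing T1, T5 covers {archive, upload, undo, export, sort, print, share, search} — 8 features.
No choice of 2 test cases does better; here sync, import are left uncovered.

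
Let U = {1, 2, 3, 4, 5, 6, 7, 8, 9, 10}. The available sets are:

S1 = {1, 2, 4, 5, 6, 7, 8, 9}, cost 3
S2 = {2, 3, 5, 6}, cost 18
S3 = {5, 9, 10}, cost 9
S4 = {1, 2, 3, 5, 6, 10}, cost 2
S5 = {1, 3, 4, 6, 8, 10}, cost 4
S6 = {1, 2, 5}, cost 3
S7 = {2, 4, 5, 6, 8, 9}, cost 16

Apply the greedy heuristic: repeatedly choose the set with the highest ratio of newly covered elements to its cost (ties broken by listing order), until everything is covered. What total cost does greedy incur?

Pick 1: S4 adds 6 new (1, 2, 3, 5, 6, 10) at cost 2 (ratio 6/2).
Pick 2: S1 adds 4 new (4, 7, 8, 9) at cost 3 (ratio 4/3).
Greedy total cost: 2 + 3 = 5.

5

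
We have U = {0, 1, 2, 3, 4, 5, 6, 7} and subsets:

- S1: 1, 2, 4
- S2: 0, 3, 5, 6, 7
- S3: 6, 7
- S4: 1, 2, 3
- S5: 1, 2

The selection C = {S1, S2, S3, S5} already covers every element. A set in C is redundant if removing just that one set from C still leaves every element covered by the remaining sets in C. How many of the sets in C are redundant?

2

Drop S1: 4 uncovered — not redundant.
Drop S2: 0, 3, 5 uncovered — not redundant.
Drop S3: the rest still cover every element — redundant.
Drop S5: the rest still cover every element — redundant.
2 redundant: S3, S5.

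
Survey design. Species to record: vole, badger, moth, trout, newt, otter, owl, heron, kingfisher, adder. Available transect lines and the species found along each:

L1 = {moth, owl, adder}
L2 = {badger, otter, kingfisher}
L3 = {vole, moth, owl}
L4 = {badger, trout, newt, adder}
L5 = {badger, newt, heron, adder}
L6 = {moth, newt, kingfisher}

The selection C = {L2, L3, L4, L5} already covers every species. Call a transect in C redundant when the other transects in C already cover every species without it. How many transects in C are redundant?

0

Drop L2: otter, kingfisher uncovered — not redundant.
Drop L3: vole, moth, owl uncovered — not redundant.
Drop L4: trout uncovered — not redundant.
Drop L5: heron uncovered — not redundant.
None of the transects in C is redundant.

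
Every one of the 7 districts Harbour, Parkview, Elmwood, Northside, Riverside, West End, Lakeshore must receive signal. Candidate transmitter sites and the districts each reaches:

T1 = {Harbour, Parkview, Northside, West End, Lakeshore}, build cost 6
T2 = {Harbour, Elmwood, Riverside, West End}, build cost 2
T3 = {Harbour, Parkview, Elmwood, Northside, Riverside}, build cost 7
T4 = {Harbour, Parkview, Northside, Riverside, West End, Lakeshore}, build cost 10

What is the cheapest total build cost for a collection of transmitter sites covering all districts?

T1, T2 cover every district at build cost 6 + 2 = 8.
Any cover uses at least 2 transmitter sites; among all covering selections none totals below 8.

8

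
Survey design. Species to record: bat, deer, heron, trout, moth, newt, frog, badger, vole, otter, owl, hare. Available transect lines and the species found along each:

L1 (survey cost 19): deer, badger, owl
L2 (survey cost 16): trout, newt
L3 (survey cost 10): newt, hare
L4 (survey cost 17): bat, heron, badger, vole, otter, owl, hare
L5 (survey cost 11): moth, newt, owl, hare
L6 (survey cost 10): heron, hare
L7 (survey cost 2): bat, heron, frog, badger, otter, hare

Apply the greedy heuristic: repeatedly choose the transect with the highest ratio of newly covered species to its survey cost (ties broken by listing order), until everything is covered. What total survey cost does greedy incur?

65

Pick 1: L7 adds 6 new (bat, heron, frog, badger, otter, hare) at survey cost 2 (ratio 6/2).
Pick 2: L5 adds 3 new (moth, newt, owl) at survey cost 11 (ratio 3/11).
Pick 3: L2 adds 1 new (trout) at survey cost 16 (ratio 1/16).
Pick 4: L4 adds 1 new (vole) at survey cost 17 (ratio 1/17).
Pick 5: L1 adds 1 new (deer) at survey cost 19 (ratio 1/19).
Greedy total survey cost: 2 + 11 + 16 + 17 + 19 = 65.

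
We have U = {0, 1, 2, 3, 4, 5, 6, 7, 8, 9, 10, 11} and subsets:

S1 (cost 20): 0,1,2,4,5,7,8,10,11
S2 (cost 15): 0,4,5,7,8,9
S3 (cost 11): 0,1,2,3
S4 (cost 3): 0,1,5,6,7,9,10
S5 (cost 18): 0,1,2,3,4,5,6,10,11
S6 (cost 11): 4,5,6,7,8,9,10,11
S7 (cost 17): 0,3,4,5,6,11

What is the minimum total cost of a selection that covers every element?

S3, S6 cover every element at cost 11 + 11 = 22.
Any cover uses at least 2 sets; among all covering selections none totals below 22.
Greedy by coverage-per-cost would pick S4, S6, S3 for 25 — worse than the optimum 22.

22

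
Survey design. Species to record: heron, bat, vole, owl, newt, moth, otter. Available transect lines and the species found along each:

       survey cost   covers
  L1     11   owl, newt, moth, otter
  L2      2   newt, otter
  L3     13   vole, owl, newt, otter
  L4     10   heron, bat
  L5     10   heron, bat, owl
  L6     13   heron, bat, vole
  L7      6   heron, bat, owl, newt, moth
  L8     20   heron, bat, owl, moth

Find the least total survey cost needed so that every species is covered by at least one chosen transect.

L3, L7 cover every species at survey cost 13 + 6 = 19.
Any cover uses at least 2 transects; among all covering selections none totals below 19.
Greedy by coverage-per-survey cost would pick L2, L7, L3 for 21 — worse than the optimum 19.

19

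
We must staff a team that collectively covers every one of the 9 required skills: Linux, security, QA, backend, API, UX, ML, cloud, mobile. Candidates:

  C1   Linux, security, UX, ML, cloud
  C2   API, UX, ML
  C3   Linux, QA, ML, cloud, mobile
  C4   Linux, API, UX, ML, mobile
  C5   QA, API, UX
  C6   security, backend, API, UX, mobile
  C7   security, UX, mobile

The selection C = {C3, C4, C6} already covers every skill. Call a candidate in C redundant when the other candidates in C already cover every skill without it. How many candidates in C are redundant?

1

Drop C3: QA, cloud uncovered — not redundant.
Drop C4: the rest still cover every skill — redundant.
Drop C6: security, backend uncovered — not redundant.
1 redundant: C4.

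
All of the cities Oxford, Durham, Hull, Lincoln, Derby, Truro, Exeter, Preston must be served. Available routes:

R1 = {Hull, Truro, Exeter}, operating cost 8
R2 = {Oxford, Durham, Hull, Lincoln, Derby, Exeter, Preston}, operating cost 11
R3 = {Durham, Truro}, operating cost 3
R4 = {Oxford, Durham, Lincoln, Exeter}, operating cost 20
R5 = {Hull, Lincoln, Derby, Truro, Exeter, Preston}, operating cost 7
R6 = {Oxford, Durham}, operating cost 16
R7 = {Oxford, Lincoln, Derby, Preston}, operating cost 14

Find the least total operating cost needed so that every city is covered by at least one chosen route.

R2, R3 cover every city at operating cost 11 + 3 = 14.
Any cover uses at least 2 routes; among all covering selections none totals below 14.
Greedy by coverage-per-operating cost would pick R5, R3, R2 for 21 — worse than the optimum 14.

14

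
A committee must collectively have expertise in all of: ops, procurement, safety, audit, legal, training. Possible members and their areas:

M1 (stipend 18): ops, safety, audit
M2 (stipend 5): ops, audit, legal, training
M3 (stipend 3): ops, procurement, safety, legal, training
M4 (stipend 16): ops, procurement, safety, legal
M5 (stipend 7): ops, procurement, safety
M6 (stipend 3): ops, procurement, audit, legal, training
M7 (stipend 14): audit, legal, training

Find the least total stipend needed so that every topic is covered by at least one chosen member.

M3, M6 cover every topic at stipend 3 + 3 = 6.
Any cover uses at least 2 members; among all covering selections none totals below 6.

6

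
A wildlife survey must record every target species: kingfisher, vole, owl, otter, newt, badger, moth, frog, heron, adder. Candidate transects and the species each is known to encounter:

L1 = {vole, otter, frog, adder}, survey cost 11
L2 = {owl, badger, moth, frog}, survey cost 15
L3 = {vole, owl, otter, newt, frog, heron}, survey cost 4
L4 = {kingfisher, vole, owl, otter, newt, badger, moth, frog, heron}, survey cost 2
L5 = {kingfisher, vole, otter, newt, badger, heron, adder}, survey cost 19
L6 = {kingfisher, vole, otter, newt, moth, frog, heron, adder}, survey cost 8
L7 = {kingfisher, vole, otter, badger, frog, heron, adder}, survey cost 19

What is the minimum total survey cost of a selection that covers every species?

10

L4, L6 cover every species at survey cost 2 + 8 = 10.
Any cover uses at least 2 transects; among all covering selections none totals below 10.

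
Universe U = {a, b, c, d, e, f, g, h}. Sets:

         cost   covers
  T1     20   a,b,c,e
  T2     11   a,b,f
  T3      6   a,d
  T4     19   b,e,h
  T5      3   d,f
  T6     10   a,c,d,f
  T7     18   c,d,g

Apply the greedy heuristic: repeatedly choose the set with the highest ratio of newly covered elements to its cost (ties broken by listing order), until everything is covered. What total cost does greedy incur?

Pick 1: T5 adds 2 new (d, f) at cost 3 (ratio 2/3).
Pick 2: T1 adds 4 new (a, b, c, e) at cost 20 (ratio 4/20).
Pick 3: T7 adds 1 new (g) at cost 18 (ratio 1/18).
Pick 4: T4 adds 1 new (h) at cost 19 (ratio 1/19).
Greedy total cost: 3 + 20 + 18 + 19 = 60. (The true optimum is 46, so greedy overshoots here.)

60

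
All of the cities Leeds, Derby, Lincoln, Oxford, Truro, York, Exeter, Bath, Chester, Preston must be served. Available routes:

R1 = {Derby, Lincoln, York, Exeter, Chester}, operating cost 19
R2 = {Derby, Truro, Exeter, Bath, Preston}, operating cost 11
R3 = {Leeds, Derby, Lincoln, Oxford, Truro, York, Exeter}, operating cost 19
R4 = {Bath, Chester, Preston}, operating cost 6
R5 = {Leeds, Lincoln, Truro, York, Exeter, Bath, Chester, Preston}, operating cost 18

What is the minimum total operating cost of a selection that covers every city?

25

R3, R4 cover every city at operating cost 19 + 6 = 25.
Any cover uses at least 2 routes; among all covering selections none totals below 25.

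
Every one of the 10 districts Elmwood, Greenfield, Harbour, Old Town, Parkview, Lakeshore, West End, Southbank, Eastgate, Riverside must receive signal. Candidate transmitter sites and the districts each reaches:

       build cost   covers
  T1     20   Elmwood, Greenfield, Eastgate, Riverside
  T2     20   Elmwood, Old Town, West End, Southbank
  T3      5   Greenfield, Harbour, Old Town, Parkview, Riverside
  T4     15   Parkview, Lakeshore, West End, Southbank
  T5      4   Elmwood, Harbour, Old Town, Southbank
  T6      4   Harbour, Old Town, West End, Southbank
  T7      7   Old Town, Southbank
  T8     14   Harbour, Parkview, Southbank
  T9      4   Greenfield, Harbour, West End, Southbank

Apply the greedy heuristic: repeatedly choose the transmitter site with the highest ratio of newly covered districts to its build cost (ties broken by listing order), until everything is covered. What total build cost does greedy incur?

Pick 1: T3 adds 5 new (Greenfield, Harbour, Old Town, Parkview, Riverside) at build cost 5 (ratio 5/5).
Pick 2: T5 adds 2 new (Elmwood, Southbank) at build cost 4 (ratio 2/4).
Pick 3: T6 adds 1 new (West End) at build cost 4 (ratio 1/4).
Pick 4: T4 adds 1 new (Lakeshore) at build cost 15 (ratio 1/15).
Pick 5: T1 adds 1 new (Eastgate) at build cost 20 (ratio 1/20).
Greedy total build cost: 5 + 4 + 4 + 15 + 20 = 48. (The true optimum is 39, so greedy overshoots here.)

48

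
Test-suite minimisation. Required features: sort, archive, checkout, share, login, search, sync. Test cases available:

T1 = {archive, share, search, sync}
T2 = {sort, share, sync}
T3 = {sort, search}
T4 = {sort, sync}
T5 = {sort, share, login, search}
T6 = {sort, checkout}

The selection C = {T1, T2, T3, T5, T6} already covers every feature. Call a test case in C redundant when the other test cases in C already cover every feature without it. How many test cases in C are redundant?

Drop T1: archive uncovered — not redundant.
Drop T2: the rest still cover every feature — redundant.
Drop T3: the rest still cover every feature — redundant.
Drop T5: login uncovered — not redundant.
Drop T6: checkout uncovered — not redundant.
2 redundant: T2, T3.

2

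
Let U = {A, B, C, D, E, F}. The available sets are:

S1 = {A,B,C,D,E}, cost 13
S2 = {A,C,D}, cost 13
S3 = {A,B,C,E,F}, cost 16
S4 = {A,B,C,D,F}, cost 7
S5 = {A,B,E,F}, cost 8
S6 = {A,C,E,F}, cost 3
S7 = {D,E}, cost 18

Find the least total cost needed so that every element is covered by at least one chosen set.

S4, S6 cover every element at cost 7 + 3 = 10.
Any cover uses at least 2 sets; among all covering selections none totals below 10.

10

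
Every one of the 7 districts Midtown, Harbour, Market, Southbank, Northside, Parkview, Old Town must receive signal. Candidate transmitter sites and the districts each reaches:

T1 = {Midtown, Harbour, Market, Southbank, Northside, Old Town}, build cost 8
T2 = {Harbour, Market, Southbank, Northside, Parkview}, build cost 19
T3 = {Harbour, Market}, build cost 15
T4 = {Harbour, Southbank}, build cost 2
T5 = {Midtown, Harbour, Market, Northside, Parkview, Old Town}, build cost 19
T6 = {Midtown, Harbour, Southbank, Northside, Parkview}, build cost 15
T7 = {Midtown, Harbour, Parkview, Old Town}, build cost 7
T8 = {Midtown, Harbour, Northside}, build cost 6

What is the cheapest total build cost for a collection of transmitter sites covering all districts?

T1, T7 cover every district at build cost 8 + 7 = 15.
Any cover uses at least 2 transmitter sites; among all covering selections none totals below 15.

15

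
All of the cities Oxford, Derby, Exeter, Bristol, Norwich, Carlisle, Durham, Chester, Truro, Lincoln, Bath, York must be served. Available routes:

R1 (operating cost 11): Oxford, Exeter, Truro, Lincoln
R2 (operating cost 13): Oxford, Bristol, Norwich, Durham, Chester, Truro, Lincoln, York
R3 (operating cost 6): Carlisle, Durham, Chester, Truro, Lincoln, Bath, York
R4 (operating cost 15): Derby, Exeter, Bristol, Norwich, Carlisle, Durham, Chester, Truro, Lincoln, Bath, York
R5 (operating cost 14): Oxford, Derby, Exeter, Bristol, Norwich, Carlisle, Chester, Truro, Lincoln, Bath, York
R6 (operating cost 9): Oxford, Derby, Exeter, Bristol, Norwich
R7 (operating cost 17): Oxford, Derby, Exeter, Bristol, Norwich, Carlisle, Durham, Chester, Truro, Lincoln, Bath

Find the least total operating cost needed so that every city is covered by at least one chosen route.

R3, R6 cover every city at operating cost 6 + 9 = 15.
Any cover uses at least 2 routes; among all covering selections none totals below 15.

15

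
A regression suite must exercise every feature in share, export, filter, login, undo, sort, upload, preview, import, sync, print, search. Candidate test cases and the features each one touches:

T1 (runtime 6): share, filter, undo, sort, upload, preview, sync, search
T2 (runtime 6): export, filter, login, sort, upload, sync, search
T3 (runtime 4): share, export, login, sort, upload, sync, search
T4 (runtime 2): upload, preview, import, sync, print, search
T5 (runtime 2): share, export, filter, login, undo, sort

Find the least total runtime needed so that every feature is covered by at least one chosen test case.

T4, T5 cover every feature at runtime 2 + 2 = 4.
Any cover uses at least 2 test cases; among all covering selections none totals below 4.

4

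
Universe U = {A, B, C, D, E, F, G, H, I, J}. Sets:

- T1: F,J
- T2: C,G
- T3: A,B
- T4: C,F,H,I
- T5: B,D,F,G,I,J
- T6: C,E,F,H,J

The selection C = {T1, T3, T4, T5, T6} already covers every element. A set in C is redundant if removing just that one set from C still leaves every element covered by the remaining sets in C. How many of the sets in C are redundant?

2

Drop T1: the rest still cover every element — redundant.
Drop T3: A uncovered — not redundant.
Drop T4: the rest still cover every element — redundant.
Drop T5: D, G uncovered — not redundant.
Drop T6: E uncovered — not redundant.
2 redundant: T1, T4.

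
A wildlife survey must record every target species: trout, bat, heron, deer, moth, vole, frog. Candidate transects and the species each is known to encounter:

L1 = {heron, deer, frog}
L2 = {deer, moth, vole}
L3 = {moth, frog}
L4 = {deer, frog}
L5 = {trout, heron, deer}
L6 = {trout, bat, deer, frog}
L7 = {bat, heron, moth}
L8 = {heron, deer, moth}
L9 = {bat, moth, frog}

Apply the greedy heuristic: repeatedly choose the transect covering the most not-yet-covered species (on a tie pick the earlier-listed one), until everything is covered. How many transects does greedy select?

Pick 1: L6 covers 4 new species (trout, bat, deer, frog).
Pick 2: L2 covers 2 new species (moth, vole).
Pick 3: L1 covers 1 new species (heron).
Greedy uses 3 transects.

3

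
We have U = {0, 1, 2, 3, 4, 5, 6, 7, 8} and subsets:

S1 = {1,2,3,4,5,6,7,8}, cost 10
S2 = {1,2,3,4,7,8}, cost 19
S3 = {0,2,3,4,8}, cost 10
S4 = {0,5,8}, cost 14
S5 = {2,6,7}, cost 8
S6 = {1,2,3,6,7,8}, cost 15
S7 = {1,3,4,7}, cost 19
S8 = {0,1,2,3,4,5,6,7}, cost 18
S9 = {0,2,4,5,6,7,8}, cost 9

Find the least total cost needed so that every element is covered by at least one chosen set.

S1, S9 cover every element at cost 10 + 9 = 19.
Any cover uses at least 2 sets; among all covering selections none totals below 19.

19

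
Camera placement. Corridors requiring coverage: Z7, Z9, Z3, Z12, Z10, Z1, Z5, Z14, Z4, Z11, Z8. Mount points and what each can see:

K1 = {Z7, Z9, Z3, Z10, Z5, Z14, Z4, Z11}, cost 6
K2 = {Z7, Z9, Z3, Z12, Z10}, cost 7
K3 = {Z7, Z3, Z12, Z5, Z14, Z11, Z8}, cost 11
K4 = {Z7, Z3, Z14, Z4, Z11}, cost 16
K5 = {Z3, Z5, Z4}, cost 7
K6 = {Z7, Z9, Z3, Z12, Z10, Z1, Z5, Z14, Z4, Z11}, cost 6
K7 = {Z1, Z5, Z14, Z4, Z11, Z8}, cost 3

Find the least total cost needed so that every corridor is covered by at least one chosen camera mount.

9

K6, K7 cover every corridor at cost 6 + 3 = 9.
Any cover uses at least 2 camera mounts; among all covering selections none totals below 9.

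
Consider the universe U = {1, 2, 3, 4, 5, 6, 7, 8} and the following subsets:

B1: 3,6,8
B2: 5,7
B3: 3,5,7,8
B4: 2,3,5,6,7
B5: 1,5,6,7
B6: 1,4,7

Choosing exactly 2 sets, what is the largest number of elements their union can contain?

7

Choosing B4, B6 covers {1, 2, 3, 4, 5, 6, 7} — 7 elements.
No choice of 2 sets does better; here 8 is left uncovered.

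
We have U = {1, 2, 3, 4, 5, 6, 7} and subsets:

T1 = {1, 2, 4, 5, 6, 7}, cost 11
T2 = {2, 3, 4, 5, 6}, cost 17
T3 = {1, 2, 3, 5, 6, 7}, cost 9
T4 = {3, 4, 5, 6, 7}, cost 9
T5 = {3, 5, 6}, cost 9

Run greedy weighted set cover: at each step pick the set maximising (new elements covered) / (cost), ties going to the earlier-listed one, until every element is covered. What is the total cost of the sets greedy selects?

Pick 1: T3 adds 6 new (1, 2, 3, 5, 6, 7) at cost 9 (ratio 6/9).
Pick 2: T4 adds 1 new (4) at cost 9 (ratio 1/9).
Greedy total cost: 9 + 9 = 18.

18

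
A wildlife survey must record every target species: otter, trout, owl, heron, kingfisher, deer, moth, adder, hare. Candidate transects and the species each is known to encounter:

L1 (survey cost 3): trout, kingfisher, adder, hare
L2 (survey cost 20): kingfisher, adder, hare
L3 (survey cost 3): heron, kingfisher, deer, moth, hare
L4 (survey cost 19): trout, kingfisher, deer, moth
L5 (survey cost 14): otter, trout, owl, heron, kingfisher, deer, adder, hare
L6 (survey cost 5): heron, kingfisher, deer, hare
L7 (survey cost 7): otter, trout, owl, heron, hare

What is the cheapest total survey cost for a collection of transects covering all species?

13

L1, L3, L7 cover every species at survey cost 3 + 3 + 7 = 13.
Any cover uses at least 2 transects; among all covering selections none totals below 13.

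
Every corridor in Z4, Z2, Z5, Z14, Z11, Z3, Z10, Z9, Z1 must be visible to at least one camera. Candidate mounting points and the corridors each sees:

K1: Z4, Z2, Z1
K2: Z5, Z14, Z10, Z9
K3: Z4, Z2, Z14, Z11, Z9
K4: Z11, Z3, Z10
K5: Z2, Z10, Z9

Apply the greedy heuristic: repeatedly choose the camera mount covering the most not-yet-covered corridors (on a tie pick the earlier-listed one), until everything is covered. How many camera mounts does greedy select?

Pick 1: K3 covers 5 new corridors (Z4, Z2, Z14, Z11, Z9).
Pick 2: K2 covers 2 new corridors (Z5, Z10).
Pick 3: K1 covers 1 new corridors (Z1).
Pick 4: K4 covers 1 new corridors (Z3).
Greedy uses 4 camera mounts. (The true minimum is 3.)

4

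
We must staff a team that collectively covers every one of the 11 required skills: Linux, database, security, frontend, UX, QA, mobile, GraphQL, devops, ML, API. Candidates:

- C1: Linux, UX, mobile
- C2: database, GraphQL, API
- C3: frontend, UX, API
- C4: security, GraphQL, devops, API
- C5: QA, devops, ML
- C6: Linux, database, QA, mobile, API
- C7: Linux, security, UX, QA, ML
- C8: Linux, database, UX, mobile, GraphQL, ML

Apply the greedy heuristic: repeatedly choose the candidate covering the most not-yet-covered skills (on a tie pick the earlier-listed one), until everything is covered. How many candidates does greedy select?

Pick 1: C8 covers 6 new skills (Linux, database, UX, mobile, GraphQL, ML).
Pick 2: C4 covers 3 new skills (security, devops, API).
Pick 3: C3 covers 1 new skills (frontend).
Pick 4: C5 covers 1 new skills (QA).
Greedy uses 4 candidates.

4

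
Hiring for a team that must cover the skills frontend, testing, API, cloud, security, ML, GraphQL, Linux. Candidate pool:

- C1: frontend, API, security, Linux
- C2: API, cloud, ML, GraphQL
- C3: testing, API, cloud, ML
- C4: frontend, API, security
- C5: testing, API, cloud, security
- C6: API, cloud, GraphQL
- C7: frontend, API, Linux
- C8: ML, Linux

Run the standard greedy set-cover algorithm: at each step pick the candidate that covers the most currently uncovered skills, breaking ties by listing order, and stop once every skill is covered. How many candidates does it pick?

Pick 1: C1 covers 4 new skills (frontend, API, security, Linux).
Pick 2: C2 covers 3 new skills (cloud, ML, GraphQL).
Pick 3: C3 covers 1 new skills (testing).
Greedy uses 3 candidates.

3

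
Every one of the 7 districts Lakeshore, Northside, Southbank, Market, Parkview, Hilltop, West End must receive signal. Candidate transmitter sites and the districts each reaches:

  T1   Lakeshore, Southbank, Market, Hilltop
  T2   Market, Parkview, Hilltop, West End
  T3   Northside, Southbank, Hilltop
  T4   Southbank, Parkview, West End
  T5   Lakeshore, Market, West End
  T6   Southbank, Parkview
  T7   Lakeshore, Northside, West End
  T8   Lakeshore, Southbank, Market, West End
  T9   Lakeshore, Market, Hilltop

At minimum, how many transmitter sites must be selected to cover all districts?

T1, T2, T3 together cover {Lakeshore, Northside, Southbank, Market, Parkview, Hilltop, West End} — every district.
No 2 of the 9 transmitter sites cover everything (all 36 pairs fall short), so 3 is minimum.

3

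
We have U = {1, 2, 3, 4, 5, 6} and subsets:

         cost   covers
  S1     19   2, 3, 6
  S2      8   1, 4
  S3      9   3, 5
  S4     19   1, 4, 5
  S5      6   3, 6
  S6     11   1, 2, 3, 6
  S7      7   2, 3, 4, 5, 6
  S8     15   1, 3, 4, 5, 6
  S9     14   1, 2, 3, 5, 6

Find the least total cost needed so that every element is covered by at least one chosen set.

15

S2, S7 cover every element at cost 8 + 7 = 15.
Any cover uses at least 2 sets; among all covering selections none totals below 15.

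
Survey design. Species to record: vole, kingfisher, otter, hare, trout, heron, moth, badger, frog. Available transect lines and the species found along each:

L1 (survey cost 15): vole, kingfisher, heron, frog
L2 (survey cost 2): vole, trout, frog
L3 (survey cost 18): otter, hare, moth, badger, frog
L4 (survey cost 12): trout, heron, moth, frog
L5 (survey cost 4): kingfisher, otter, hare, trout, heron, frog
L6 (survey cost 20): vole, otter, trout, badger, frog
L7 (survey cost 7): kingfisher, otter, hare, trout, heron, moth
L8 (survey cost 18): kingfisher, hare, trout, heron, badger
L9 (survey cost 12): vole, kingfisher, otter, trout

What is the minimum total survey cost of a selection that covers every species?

24

L2, L3, L5 cover every species at survey cost 2 + 18 + 4 = 24.
Any cover uses at least 2 transects; among all covering selections none totals below 24.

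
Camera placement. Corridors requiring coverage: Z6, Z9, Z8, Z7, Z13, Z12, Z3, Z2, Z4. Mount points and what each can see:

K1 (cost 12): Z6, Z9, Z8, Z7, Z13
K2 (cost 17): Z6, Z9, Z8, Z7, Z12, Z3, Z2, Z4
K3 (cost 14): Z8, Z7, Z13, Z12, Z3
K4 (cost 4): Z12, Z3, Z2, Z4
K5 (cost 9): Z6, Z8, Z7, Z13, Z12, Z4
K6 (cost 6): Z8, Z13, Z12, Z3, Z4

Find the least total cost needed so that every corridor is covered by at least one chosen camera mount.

K1, K4 cover every corridor at cost 12 + 4 = 16.
Any cover uses at least 2 camera mounts; among all covering selections none totals below 16.
Greedy by coverage-per-cost would pick K4, K5, K1 for 25 — worse than the optimum 16.

16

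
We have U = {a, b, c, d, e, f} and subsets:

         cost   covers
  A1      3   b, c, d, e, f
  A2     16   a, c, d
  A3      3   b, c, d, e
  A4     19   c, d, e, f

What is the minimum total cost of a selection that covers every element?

19

A1, A2 cover every element at cost 3 + 16 = 19.
Any cover uses at least 2 sets; among all covering selections none totals below 19.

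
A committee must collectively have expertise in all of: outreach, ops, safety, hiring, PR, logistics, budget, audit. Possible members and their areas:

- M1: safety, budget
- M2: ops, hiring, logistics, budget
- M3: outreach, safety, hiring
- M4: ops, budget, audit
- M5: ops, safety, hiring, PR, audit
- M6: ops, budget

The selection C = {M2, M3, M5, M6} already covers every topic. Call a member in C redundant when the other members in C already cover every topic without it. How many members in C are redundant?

1

Drop M2: logistics uncovered — not redundant.
Drop M3: outreach uncovered — not redundant.
Drop M5: PR, audit uncovered — not redundant.
Drop M6: the rest still cover every topic — redundant.
1 redundant: M6.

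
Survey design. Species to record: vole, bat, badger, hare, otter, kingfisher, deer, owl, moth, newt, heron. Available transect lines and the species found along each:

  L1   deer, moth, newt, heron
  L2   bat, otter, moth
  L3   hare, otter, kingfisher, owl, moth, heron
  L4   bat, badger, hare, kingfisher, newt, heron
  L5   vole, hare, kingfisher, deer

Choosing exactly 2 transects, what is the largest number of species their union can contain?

9

Choosing L3, L4 covers {bat, badger, hare, otter, kingfisher, owl, moth, newt, heron} — 9 species.
No choice of 2 transects does better; here vole, deer are left uncovered.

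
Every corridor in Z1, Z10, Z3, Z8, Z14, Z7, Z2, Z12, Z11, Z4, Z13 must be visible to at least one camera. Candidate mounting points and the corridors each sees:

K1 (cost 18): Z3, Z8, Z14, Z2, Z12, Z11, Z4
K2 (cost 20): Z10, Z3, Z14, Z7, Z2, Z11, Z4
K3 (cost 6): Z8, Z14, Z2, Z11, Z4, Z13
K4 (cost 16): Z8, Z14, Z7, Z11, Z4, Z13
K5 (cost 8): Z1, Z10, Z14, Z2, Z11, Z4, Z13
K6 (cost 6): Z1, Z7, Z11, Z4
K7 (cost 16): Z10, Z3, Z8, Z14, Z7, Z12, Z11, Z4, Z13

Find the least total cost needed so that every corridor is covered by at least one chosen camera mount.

K5, K7 cover every corridor at cost 8 + 16 = 24.
Any cover uses at least 2 camera mounts; among all covering selections none totals below 24.
Greedy by coverage-per-cost would pick K3, K6, K7 for 28 — worse than the optimum 24.

24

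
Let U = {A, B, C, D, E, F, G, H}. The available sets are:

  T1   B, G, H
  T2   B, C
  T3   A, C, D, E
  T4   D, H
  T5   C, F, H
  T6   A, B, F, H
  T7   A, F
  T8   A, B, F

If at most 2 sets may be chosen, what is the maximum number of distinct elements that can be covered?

7

Choosing T1, T3 covers {A, B, C, D, E, G, H} — 7 elements.
No choice of 2 sets does better; here F is left uncovered.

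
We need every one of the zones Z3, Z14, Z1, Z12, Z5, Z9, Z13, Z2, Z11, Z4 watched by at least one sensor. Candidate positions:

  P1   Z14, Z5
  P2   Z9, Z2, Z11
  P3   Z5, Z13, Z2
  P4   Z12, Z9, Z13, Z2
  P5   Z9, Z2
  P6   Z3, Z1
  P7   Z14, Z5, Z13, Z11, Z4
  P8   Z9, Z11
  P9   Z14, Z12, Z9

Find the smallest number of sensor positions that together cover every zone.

3

P4, P6, P7 together cover {Z3, Z14, Z1, Z12, Z5, Z9, Z13, Z2, Z11, Z4} — every zone.
No 2 of the 9 sensor positions cover everything (all 36 pairs fall short), so 3 is minimum.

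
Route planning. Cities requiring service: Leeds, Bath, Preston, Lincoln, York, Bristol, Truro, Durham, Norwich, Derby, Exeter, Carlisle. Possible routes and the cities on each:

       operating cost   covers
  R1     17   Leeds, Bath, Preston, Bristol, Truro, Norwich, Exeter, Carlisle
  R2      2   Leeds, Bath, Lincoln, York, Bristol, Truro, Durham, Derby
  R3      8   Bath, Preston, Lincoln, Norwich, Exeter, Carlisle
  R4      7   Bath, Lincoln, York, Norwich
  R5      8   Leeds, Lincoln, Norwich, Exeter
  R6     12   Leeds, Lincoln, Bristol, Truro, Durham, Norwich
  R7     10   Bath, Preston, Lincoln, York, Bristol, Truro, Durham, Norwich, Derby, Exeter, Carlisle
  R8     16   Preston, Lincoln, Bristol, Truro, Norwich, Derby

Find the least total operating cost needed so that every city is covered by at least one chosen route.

10

R2, R3 cover every city at operating cost 2 + 8 = 10.
Any cover uses at least 2 routes; among all covering selections none totals below 10.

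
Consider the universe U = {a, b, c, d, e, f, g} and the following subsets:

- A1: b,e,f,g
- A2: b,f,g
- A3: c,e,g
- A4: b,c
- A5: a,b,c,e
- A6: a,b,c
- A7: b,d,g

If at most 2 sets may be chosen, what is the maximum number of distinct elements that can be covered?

6

Choosing A1, A5 covers {a, b, c, e, f, g} — 6 elements.
No choice of 2 sets does better; here d is left uncovered.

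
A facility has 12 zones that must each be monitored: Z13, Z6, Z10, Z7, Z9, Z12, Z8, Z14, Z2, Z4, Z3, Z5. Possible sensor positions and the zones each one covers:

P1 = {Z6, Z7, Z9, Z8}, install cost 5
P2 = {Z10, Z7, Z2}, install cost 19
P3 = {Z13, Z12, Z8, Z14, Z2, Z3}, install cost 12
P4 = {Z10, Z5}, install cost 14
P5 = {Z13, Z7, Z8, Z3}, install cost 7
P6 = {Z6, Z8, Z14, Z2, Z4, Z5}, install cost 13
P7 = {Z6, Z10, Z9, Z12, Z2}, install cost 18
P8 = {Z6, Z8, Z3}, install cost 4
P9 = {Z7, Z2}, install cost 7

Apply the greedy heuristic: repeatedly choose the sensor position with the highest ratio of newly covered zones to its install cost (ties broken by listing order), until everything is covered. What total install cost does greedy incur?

44

Pick 1: P1 adds 4 new (Z6, Z7, Z9, Z8) at install cost 5 (ratio 4/5).
Pick 2: P3 adds 5 new (Z13, Z12, Z14, Z2, Z3) at install cost 12 (ratio 5/12).
Pick 3: P6 adds 2 new (Z4, Z5) at install cost 13 (ratio 2/13).
Pick 4: P4 adds 1 new (Z10) at install cost 14 (ratio 1/14).
Greedy total install cost: 5 + 12 + 13 + 14 = 44. (The true optimum is 38, so greedy overshoots here.)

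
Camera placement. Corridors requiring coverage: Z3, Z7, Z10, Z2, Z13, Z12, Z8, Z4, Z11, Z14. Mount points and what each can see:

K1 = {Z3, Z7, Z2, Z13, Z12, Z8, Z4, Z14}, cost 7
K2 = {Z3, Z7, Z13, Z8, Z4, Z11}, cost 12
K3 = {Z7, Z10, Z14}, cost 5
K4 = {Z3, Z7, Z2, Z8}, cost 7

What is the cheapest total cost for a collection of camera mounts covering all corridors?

K1, K2, K3 cover every corridor at cost 7 + 12 + 5 = 24.
Any cover uses at least 3 camera mounts; among all covering selections none totals below 24.

24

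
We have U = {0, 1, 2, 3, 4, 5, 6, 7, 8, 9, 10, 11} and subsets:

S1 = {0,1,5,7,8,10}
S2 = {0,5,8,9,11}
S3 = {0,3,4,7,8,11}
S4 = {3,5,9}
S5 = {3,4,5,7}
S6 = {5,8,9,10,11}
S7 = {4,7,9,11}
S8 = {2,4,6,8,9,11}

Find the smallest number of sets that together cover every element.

S1, S3, S8 together cover {0, 1, 2, 3, 4, 5, 6, 7, 8, 9, 10, 11} — every element.
No 2 of the 8 sets cover everything (all 28 pairs fall short), so 3 is minimum.

3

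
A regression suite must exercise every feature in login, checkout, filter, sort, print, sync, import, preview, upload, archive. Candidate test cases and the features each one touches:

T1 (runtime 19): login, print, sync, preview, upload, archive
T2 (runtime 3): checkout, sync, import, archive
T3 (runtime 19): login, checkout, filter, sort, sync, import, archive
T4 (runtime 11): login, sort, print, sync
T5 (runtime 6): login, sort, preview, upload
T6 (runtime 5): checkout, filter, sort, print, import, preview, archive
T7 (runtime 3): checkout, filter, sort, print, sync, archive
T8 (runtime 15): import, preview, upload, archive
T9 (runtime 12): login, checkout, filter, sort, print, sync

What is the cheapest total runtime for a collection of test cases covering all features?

T2, T5, T7 cover every feature at runtime 3 + 6 + 3 = 12.
Any cover uses at least 2 test cases; among all covering selections none totals below 12.

12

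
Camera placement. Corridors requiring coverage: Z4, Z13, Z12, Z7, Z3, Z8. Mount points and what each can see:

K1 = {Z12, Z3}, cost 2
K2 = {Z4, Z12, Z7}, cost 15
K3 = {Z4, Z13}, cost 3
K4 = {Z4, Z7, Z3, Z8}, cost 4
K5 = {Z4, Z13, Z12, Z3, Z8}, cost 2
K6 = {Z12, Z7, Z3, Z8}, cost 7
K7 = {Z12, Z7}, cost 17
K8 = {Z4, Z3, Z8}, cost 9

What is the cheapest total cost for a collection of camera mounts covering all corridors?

K4, K5 cover every corridor at cost 4 + 2 = 6.
Any cover uses at least 2 camera mounts; among all covering selections none totals below 6.

6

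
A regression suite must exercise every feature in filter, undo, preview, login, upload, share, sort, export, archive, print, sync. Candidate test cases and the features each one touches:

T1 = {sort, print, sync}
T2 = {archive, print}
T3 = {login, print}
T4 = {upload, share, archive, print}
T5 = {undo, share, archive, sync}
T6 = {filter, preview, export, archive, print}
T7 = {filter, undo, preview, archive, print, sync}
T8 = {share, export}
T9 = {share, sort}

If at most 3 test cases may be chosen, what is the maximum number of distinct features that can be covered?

9

Choosing T1, T4, T6 covers {filter, preview, upload, share, sort, export, archive, print, sync} — 9 features.
No choice of 3 test cases does better; here undo, login are left uncovered.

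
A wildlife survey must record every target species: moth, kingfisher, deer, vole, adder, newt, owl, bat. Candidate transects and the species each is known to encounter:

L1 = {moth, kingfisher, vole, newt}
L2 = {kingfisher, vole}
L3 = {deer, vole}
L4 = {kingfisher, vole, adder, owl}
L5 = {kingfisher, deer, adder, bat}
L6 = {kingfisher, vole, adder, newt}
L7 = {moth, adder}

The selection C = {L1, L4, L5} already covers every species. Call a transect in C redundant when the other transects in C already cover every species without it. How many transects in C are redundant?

Drop L1: moth, newt uncovered — not redundant.
Drop L4: owl uncovered — not redundant.
Drop L5: deer, bat uncovered — not redundant.
None of the transects in C is redundant.

0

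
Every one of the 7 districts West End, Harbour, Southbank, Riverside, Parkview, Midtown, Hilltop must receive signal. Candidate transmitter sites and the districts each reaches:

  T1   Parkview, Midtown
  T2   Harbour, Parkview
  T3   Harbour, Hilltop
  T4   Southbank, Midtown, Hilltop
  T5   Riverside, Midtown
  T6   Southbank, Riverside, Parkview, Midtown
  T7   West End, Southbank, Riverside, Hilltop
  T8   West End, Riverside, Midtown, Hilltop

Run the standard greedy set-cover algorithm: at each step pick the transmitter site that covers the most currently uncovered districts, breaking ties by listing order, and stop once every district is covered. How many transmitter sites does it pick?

Pick 1: T6 covers 4 new districts (Southbank, Riverside, Parkview, Midtown).
Pick 2: T3 covers 2 new districts (Harbour, Hilltop).
Pick 3: T7 covers 1 new districts (West End).
Greedy uses 3 transmitter sites.

3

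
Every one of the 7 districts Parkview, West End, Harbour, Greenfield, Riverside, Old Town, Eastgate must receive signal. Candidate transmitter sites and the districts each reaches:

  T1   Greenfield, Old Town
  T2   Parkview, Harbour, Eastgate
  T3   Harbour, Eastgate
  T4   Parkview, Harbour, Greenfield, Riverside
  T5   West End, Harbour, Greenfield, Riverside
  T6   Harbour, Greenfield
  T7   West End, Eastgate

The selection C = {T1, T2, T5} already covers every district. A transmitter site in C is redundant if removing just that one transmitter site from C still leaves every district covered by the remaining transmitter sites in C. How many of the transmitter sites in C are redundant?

0

Drop T1: Old Town uncovered — not redundant.
Drop T2: Parkview, Eastgate uncovered — not redundant.
Drop T5: West End, Riverside uncovered — not redundant.
None of the transmitter sites in C is redundant.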